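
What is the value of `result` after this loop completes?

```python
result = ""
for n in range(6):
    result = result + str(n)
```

Concatenate digits 0 to 5
`result` takes the values: "" → "0" → "01" → "012" → "0123" → "01234" → "012345"

Answer: "012345"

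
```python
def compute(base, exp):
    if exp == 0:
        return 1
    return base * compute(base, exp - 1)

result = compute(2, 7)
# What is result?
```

compute(2, 7) = 2 * 2 * 2 * 2 * 2 * 2 * 2 = 128

Answer: 128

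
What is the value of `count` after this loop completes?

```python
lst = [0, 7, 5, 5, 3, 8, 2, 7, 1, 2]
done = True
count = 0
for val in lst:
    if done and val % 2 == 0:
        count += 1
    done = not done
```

Count even values at even positions
`count` takes the values: 0 → 1 → 2

Answer: 2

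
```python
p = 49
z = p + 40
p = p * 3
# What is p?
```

Trace:
`p = 49` → p = 49
`z = p + 40` → z = 89
`p = p * 3` → p = 147
So p = 147

Answer: 147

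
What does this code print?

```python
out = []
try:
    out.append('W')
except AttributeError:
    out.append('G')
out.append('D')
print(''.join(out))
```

Execution trace: 'W' (try body, no exception) → 'D' (after the try/except). Output: WD

Answer: WD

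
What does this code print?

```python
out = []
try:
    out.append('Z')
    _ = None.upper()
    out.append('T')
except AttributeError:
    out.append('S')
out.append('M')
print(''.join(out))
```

Execution trace: 'Z' (try body) → 'S' (except AttributeError) → 'M' (after the try/except). Output: ZSM

Answer: ZSM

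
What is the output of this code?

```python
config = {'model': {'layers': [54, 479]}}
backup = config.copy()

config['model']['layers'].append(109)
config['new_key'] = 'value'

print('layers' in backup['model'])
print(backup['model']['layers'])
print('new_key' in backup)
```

Key concept: shallow copy gotcha with nested dict.
Step by step:
`config = {'model': {'layers': [54, 479]}}` → config = {'model': {'layers': [54, 479]}}
`backup = config.copy()` → backup = {'model': {'layers': [54, 479]}}
`config['model']['layers'].append(109)` → config = {'model': {'layers': [54, 479, 109]}}; backup = {'model': {'layers': [54, 479, 109]}}
`config['new_key'] = 'value'` → config = {'model': {'layers': [54, 479, 109]}, 'new_key': 'value'}
`print('layers' in backup['model'])` → prints True
`print(backup['model']['layers'])` → prints [54, 479, 109]
`print('new_key' in backup)` → prints False

Answer:
True
[54, 479, 109]
False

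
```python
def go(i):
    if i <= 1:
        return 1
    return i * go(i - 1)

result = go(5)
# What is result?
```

go(5) = 5 * 4 * 3 * 2 * 1 = 120

Answer: 120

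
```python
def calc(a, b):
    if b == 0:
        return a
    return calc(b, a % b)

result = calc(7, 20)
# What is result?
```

calc(7, 20) -> calc(20, 7) -> calc(7, 6) -> calc(6, 1) -> calc(1, 0) -> 1

Answer: 1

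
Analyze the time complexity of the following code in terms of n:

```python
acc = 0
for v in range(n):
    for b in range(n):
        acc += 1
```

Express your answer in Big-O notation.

Each loop level contributes: n × n. Multiplying the contributions gives O(n^2).

Answer: O(n^2)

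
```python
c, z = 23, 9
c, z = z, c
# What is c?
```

Trace:
`c, z = 23, 9` → c = 23; z = 9
`c, z = z, c` → c = 9; z = 23
So c = 9

Answer: 9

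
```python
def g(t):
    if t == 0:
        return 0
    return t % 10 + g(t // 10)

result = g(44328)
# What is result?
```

Sum of digits of 44328: 8 + 2 + 3 + 4 + 4 = 21

Answer: 21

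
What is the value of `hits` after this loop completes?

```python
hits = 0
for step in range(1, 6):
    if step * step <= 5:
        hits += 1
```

Count numbers where step² ≤ 5
`hits` takes the values: 0 → 1 → 2

Answer: 2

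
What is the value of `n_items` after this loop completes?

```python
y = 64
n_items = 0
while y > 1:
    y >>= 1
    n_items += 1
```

Count right shifts until 1
`n_items` takes the values: 0 → 1 → 2 → 3 → 4 → 5 → 6

Answer: 6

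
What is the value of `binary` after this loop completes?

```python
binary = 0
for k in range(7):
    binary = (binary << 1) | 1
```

Build 7 consecutive 1-bits: 0b1111111
`binary` takes the values: 0 → 1 → 3 → 7 → 15 → 31 → 63 → 127

Answer: 127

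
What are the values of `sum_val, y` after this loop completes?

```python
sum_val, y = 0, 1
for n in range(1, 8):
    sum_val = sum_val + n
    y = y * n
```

Sum and factorial of 1 to 7
`sum_val, y` takes the values: (0, 1) → (1, 1) → (3, 1) → (3, 2) → (6, 2) → (6, 6) → (10, 6) → (10, 24) → (15, 24) → (15, 120) → (21, 120) → (21, 720) → (28, 720) → (28, 5040)

Answer: 28, 5040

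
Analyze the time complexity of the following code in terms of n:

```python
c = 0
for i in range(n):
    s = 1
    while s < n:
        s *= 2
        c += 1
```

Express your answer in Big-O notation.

Each loop level contributes: n × log n. Multiplying the contributions gives O(n log n).

Answer: O(n log n)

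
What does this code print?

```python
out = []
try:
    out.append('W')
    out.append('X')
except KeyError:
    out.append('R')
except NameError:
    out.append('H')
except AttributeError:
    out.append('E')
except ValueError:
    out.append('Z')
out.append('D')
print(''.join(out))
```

Execution trace: 'W' (try body) → 'X' (try body, no exception) → 'D' (after the try/except). Output: WXD

Answer: WXD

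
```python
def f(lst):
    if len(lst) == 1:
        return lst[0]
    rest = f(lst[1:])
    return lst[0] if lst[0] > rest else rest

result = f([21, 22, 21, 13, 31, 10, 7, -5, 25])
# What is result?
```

Recursive max over [21, 22, 21, 13, 31, 10, 7, -5, 25] = 31

Answer: 31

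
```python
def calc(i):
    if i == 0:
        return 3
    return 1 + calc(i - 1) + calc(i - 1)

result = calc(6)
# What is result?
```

calc(i) = 1 + 2·calc(i-1), calc(0)=3. Closed form: (3+1)·2^6 - 1 = 255.

Answer: 255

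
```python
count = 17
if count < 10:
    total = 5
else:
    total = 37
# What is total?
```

Trace:
`count = 17` → count = 17
`if count < 10: ...` → count < 10 is False, take else branch → total = 37
So total = 37

Answer: 37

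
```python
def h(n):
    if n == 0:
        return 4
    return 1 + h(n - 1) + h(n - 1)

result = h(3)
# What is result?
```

h(n) = 1 + 2·h(n-1), h(0)=4. Closed form: (4+1)·2^3 - 1 = 39.

Answer: 39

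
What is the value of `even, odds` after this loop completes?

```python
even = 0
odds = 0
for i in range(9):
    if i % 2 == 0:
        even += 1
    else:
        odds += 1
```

Count evens and odds in range(9)
`even, odds` takes the values: (0, 0) → (1, 0) → (1, 1) → (2, 1) → (2, 2) → (3, 2) → (3, 3) → (4, 3) → (4, 4) → (5, 4)

Answer: 5, 4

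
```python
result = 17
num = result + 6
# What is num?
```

Trace:
`result = 17` → result = 17
`num = result + 6` → num = 23
So num = 23

Answer: 23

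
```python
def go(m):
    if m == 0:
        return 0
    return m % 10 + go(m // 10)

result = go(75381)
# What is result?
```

Sum of digits of 75381: 1 + 8 + 3 + 5 + 7 = 24

Answer: 24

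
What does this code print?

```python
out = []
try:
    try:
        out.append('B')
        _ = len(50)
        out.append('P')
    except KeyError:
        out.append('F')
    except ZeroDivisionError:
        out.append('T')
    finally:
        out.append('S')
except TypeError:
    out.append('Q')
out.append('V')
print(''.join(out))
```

Execution trace: 'B' (try body) → 'S' (finally) → 'Q' (outer except TypeError) → 'V' (after the try/except). Output: BSQV

Answer: BSQV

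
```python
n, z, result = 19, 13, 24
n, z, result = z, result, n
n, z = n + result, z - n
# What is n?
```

Trace:
`n, z, result = 19, 13, 24` → n = 19; z = 13; result = 24
`n, z, result = z, result, n` → n = 13; z = 24; result = 19
`n, z = n + result, z - n` → n = 32; z = 11
So n = 32

Answer: 32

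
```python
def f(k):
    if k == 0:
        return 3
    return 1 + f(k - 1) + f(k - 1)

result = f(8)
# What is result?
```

f(k) = 1 + 2·f(k-1), f(0)=3. Closed form: (3+1)·2^8 - 1 = 1023.

Answer: 1023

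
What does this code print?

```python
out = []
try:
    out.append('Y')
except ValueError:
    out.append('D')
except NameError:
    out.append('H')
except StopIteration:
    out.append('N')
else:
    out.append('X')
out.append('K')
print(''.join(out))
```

Execution trace: 'Y' (try body, no exception) → 'X' (else) → 'K' (after the try/except). Output: YXK

Answer: YXK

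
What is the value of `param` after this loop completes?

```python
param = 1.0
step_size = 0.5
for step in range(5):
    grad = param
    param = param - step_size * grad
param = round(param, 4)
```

Gradient descent: w = 1.0 * (1 - 0.5)^5
`param` takes the values: 1.0 → 0.5 → 0.25 → 0.125 → 0.0625 → 0.03125 → 0.0312

Answer: 0.0312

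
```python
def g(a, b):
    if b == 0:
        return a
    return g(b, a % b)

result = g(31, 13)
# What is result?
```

g(31, 13) -> g(13, 5) -> g(5, 3) -> g(3, 2) -> g(2, 1) -> g(1, 0) -> 1

Answer: 1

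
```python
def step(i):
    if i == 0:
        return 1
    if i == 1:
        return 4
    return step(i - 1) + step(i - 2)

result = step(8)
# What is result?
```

Build up from base cases: step(0)=1, step(1)=4, step(2)=5, step(3)=9, step(4)=14, step(5)=23, step(6)=37, ..., step(8)=97

Answer: 97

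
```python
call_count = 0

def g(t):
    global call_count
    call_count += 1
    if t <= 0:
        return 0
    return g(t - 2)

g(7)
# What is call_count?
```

Linear recursion stepping by 2: 5 calls from t=7 down to ≤0.

Answer: 5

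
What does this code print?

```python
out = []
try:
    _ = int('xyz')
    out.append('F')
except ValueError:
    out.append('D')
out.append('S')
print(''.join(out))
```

Execution trace: 'D' (except ValueError) → 'S' (after the try/except). Output: DS

Answer: DS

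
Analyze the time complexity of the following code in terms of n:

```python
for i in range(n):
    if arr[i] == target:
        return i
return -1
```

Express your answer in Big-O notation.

This is Linear search in an array. Time complexity: O(n).

Answer: O(n)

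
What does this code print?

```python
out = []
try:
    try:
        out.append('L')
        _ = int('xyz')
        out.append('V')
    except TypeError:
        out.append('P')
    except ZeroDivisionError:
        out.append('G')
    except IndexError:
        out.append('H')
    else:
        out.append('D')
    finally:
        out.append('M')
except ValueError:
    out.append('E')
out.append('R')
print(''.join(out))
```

Execution trace: 'L' (inner try body) → 'M' (inner finally) → 'E' (outer except ValueError) → 'R' (after the try/except). Output: LMER

Answer: LMER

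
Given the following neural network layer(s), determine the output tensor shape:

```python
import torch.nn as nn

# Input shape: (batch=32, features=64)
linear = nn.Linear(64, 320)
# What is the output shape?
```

Input: (32, 64) -> Output: (32, 320)

Answer: (32, 320)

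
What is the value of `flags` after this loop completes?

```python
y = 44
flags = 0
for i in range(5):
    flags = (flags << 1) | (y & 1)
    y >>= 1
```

Reverse lowest 5 bits of 44
`flags` takes the values: 0 → 1 → 3 → 6

Answer: 6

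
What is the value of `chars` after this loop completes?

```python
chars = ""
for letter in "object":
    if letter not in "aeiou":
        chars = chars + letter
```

Remove vowels from 'object'
`chars` takes the values: "" → "b" → "bj" → "bjc" → "bjct"

Answer: "bjct"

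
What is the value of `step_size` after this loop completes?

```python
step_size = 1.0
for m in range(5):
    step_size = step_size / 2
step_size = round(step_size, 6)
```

Halving LR 5 times: 1 / 2^5
`step_size` takes the values: 1.0 → 0.5 → 0.25 → 0.125 → 0.0625 → 0.03125

Answer: 0.03125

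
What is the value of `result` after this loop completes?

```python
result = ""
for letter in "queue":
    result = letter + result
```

Reverse 'queue'
`result` takes the values: "" → "q" → "uq" → "euq" → "ueuq" → "eueuq"

Answer: "eueuq"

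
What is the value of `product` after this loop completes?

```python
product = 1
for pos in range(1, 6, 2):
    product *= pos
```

Product of 1, 3, 5, ... up to 5
`product` takes the values: 1 → 3 → 15

Answer: 15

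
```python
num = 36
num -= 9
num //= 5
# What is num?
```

Trace:
`num = 36` → num = 36
`num -= 9` → num = 27
`num //= 5` → num = 5
So num = 5

Answer: 5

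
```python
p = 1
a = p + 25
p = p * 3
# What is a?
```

Trace:
`p = 1` → p = 1
`a = p + 25` → a = 26
`p = p * 3` → p = 3
So a = 26

Answer: 26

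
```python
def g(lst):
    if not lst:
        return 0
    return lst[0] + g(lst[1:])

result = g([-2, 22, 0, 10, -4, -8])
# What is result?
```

(-2) + 22 + 0 + 10 + (-4) + (-8) + 0 = 18

Answer: 18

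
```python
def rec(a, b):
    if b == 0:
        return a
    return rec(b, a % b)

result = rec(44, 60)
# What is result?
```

rec(44, 60) -> rec(60, 44) -> rec(44, 16) -> rec(16, 12) -> rec(12, 4) -> rec(4, 0) -> 4

Answer: 4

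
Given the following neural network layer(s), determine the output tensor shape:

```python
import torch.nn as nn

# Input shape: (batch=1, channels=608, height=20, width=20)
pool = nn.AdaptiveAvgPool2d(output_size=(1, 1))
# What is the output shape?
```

Input: (1, 608, 20, 20) -> Output: (1, 608, 1, 1)

Answer: (1, 608, 1, 1)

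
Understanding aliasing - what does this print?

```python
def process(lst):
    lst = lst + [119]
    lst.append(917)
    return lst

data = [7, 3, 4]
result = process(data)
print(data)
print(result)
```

Key concept: rebinding parameter vs mutation.
Step by step:
`data = [7, 3, 4]` → data = [7, 3, 4]
`result = process(data)` → result = [7, 3, 4, 119, 917]
`print(data)` → prints [7, 3, 4]
`print(result)` → prints [7, 3, 4, 119, 917]

Answer:
[7, 3, 4]
[7, 3, 4, 119, 917]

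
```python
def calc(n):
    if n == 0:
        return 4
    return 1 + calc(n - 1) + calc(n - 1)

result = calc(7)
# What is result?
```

calc(n) = 1 + 2·calc(n-1), calc(0)=4. Closed form: (4+1)·2^7 - 1 = 639.

Answer: 639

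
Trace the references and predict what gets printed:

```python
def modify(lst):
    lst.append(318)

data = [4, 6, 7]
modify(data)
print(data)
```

Key concept: function modifies passed list.
Step by step:
`data = [4, 6, 7]` → data = [4, 6, 7]
`modify(data)` → data = [4, 6, 7, 318]
`print(data)` → prints [4, 6, 7, 318]

Answer: [4, 6, 7, 318]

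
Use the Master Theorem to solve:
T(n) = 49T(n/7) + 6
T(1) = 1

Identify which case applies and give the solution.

a=49, b=7, f(n)=6. log_7(49) = 2. Since c=0 < 2, Case 1 applies: T(n) = Θ(n^log_b(a)) = O(n^2).

Answer: O(n^2) - Case 1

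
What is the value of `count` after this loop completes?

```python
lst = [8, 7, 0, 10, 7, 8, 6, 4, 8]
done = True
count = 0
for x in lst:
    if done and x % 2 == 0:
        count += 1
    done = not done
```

Count even values at even positions
`count` takes the values: 0 → 1 → 2 → 3 → 4

Answer: 4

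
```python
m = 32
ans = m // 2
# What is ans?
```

Trace:
`m = 32` → m = 32
`ans = m // 2` → ans = 16
So ans = 16

Answer: 16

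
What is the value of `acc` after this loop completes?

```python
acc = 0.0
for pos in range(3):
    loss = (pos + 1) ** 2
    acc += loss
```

Sum of squared losses 1² + 2² + ... + 3²
`acc` takes the values: 0.0 → 1.0 → 5.0 → 14.0

Answer: 14.0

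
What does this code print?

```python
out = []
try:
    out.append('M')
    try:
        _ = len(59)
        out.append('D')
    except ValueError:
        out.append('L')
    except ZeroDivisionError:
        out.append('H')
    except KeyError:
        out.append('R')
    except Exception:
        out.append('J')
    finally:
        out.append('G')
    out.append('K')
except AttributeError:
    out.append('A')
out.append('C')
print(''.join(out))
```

Execution trace: 'M' (try body) → 'J' (inner except Exception) → 'G' (inner finally) → 'K' (try body, no exception) → 'C' (after the try/except). Output: MJGKC

Answer: MJGKC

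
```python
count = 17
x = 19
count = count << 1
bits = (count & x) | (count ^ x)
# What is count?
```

Trace:
`count = 17` → count = 17
`x = 19` → x = 19
`count = count << 1` → count = 34
`bits = (count & x) | (count ^ x)` → bits = 51
So count = 34

Answer: 34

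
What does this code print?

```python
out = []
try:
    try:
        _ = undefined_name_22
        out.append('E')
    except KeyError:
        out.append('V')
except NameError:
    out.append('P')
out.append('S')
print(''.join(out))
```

Execution trace: 'P' (outer except NameError) → 'S' (after the try/except). Output: PS

Answer: PS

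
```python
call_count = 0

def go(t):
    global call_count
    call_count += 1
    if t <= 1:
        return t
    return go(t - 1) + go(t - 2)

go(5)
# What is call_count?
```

Calls(t) = 1 + Calls(t-1) + Calls(t-2); Calls(0)=Calls(1)=1. For t=5 this gives 15.

Answer: 15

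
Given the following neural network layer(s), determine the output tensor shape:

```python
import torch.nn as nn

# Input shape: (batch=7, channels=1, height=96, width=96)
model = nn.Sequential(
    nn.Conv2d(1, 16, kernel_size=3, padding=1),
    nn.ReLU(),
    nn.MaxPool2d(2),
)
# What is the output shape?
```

Input: (7, 1, 96, 96) -> after Conv2d: (7, 16, 96, 96) -> after ReLU: (7, 16, 96, 96) -> Output: (7, 16, 48, 48)

Answer: (7, 16, 48, 48)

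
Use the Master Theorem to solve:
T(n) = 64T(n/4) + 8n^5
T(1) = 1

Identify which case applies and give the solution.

a=64, b=4, f(n)=8n^5. log_4(64) = 3. Since c=5 > 3 and the regularity condition holds (64(n/4)^5 = (64/4^5)n^5 with 64/4^5 < 1), Case 3 applies: T(n) = Θ(f(n)) = O(n^5).

Answer: O(n^5) - Case 3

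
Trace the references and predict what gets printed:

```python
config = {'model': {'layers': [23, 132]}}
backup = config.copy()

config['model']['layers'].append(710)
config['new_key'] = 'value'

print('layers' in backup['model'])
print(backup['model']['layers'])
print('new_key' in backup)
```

Key concept: shallow copy gotcha with nested dict.
Step by step:
`config = {'model': {'layers': [23, 132]}}` → config = {'model': {'layers': [23, 132]}}
`backup = config.copy()` → backup = {'model': {'layers': [23, 132]}}
`config['model']['layers'].append(710)` → config = {'model': {'layers': [23, 132, 710]}}; backup = {'model': {'layers': [23, 132, 710]}}
`config['new_key'] = 'value'` → config = {'model': {'layers': [23, 132, 710]}, 'new_key': 'value'}
`print('layers' in backup['model'])` → prints True
`print(backup['model']['layers'])` → prints [23, 132, 710]
`print('new_key' in backup)` → prints False

Answer:
True
[23, 132, 710]
False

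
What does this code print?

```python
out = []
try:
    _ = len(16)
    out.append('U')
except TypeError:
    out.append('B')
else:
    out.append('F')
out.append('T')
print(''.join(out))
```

Execution trace: 'B' (except TypeError) → 'T' (after the try/except). Output: BT

Answer: BT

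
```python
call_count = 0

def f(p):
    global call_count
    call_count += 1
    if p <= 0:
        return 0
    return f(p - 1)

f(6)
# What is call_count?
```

Linear recursion stepping by 1: 7 calls from p=6 down to ≤0.

Answer: 7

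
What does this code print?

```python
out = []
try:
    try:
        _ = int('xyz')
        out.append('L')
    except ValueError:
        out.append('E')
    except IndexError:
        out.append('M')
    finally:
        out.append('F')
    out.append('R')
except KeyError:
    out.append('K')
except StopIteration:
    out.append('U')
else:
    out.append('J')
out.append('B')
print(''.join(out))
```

Execution trace: 'E' (inner except ValueError) → 'F' (inner finally) → 'R' (try body, no exception) → 'J' (else) → 'B' (after the try/except). Output: EFRJB

Answer: EFRJB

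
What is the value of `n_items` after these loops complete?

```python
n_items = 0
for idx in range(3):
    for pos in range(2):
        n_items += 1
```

3 * 2 = 6
`n_items` takes the values: 0 → 1 → 2 → 3 → 4 → 5 → 6

Answer: 6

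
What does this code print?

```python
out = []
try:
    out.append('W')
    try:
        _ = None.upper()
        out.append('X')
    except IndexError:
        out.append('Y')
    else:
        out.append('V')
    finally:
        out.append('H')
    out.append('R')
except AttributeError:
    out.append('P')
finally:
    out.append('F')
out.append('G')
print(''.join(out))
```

Execution trace: 'W' (try body) → 'H' (inner finally) → 'P' (except AttributeError) → 'F' (finally) → 'G' (after the try/except). Output: WHPFG

Answer: WHPFG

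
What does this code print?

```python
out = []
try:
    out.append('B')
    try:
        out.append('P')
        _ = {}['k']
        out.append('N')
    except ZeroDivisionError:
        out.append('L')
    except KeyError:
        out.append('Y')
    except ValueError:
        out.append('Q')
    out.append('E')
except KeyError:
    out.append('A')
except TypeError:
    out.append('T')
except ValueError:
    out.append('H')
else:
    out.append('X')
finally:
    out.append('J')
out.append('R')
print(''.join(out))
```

Execution trace: 'B' (try body) → 'P' (inner try body) → 'Y' (inner except KeyError) → 'E' (try body, no exception) → 'X' (else) → 'J' (finally) → 'R' (after the try/except). Output: BPYEXJR

Answer: BPYEXJR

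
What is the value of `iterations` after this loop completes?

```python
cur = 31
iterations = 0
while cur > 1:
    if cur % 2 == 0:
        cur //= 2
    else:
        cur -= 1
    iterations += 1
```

Steps to reduce 31 to 1
`iterations` takes the values: 0 → 1 → 2 → 3 → 4 → 5 → 6 → 7 → 8

Answer: 8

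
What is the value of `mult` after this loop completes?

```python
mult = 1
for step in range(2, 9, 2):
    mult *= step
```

Product of even numbers 2 to 8
`mult` takes the values: 1 → 2 → 8 → 48 → 384

Answer: 384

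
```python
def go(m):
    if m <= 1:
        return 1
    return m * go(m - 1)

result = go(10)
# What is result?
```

go(10) = 10 * 9 * 8 * 7 * 6 * 5 * 4 * 3 * 2 * 1 = 3628800

Answer: 3628800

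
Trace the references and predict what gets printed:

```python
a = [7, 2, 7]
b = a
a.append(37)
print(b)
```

Key concept: basic list aliasing.
Step by step:
`a = [7, 2, 7]` → a = [7, 2, 7]
`b = a` → b = [7, 2, 7] (same object as a)
`a.append(37)` → a = [7, 2, 7, 37] (same object as b); b = [7, 2, 7, 37] (same object as a)
`print(b)` → prints [7, 2, 7, 37]

Answer: [7, 2, 7, 37]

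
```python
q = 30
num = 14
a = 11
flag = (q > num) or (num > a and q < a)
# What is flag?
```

Trace:
`q = 30` → q = 30
`num = 14` → num = 14
`a = 11` → a = 11
`flag = (q > num) or (num > a and q < a)` → flag = True
So flag = True

Answer: True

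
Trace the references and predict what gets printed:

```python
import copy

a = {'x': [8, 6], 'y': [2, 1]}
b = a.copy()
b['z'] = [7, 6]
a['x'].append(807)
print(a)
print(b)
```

Key concept: shallow copy of dict with mutable values.
Step by step:
`a = {'x': [8, 6], 'y': [2, 1]}` → a = {'x': [8, 6], 'y': [2, 1]}
`b = a.copy()` → b = {'x': [8, 6], 'y': [2, 1]}
`b['z'] = [7, 6]` → b = {'x': [8, 6], 'y': [2, 1], 'z': [7, 6]}
`a['x'].append(807)` → a = {'x': [8, 6, 807], 'y': [2, 1]}; b = {'x': [8, 6, 807], 'y': [2, 1], 'z': [7, 6]}
`print(a)` → prints {'x': [8, 6, 807], 'y': [2, 1]}
`print(b)` → prints {'x': [8, 6, 807], 'y': [2, 1], 'z': [7, 6]}

Answer:
{'x': [8, 6, 807], 'y': [2, 1]}
{'x': [8, 6, 807], 'y': [2, 1], 'z': [7, 6]}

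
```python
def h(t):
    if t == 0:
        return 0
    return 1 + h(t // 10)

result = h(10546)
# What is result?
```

Count of digits of 10546: 5

Answer: 5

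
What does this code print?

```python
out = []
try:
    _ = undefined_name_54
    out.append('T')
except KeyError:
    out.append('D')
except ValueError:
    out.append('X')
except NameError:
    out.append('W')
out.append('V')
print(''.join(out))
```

Execution trace: 'W' (except NameError) → 'V' (after the try/except). Output: WV

Answer: WV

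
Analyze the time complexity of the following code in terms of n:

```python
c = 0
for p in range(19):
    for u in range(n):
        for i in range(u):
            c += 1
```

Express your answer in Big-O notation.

Each loop level contributes: 1 × n × n. Multiplying the contributions gives O(n^2).

Answer: O(n^2)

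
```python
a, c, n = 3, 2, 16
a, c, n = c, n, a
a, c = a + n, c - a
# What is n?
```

Trace:
`a, c, n = 3, 2, 16` → a = 3; c = 2; n = 16
`a, c, n = c, n, a` → a = 2; c = 16; n = 3
`a, c = a + n, c - a` → a = 5; c = 14
So n = 3

Answer: 3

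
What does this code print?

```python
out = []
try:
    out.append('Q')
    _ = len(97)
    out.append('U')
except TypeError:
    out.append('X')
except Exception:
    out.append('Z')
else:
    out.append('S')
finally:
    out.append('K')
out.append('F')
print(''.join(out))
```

Execution trace: 'Q' (try body) → 'X' (except TypeError) → 'K' (finally) → 'F' (after the try/except). Output: QXKF

Answer: QXKF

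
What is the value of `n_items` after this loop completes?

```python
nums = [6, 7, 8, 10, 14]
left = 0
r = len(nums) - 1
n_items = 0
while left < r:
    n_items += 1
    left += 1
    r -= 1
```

Iterations until pointers meet (list length 5)
`n_items` takes the values: 0 → 1 → 2

Answer: 2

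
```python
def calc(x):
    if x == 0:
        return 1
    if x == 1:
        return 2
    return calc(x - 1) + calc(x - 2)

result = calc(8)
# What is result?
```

Build up from base cases: calc(0)=1, calc(1)=2, calc(2)=3, calc(3)=5, calc(4)=8, calc(5)=13, calc(6)=21, ..., calc(8)=55

Answer: 55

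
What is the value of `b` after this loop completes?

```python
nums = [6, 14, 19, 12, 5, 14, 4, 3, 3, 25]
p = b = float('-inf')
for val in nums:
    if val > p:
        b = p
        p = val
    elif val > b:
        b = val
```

Second largest (with repeats) in [6, 14, 19, 12, 5, 14, 4, 3, 3, 25]
`b` takes the values: -inf → 6 → 14 → 19

Answer: 19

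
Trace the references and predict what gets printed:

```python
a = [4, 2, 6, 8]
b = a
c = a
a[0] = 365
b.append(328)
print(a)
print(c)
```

Key concept: multiple aliases.
Step by step:
`a = [4, 2, 6, 8]` → a = [4, 2, 6, 8]
`b = a` → b = [4, 2, 6, 8] (same object as a)
`c = a` → c = [4, 2, 6, 8] (same object as a, b)
`a[0] = 365` → a = [365, 2, 6, 8] (same object as b, c); b = [365, 2, 6, 8] (same object as a, c); c = [365, 2, 6, 8] (same object as a, b)
`b.append(328)` → a = [365, 2, 6, 8, 328] (same object as b, c); b = [365, 2, 6, 8, 328] (same object as a, c); c = [365, 2, 6, 8, 328] (same object as a, b)
`print(a)` → prints [365, 2, 6, 8, 328]
`print(c)` → prints [365, 2, 6, 8, 328]

Answer:
[365, 2, 6, 8, 328]
[365, 2, 6, 8, 328]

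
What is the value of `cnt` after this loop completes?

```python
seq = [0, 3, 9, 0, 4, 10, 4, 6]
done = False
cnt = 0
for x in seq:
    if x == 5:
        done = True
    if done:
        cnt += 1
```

Count elements after first 5 in [0, 3, 9, 0, 4, 10, 4, 6]
`cnt` takes the values: 0

Answer: 0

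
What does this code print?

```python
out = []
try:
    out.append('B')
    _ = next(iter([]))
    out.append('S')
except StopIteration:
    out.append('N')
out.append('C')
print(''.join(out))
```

Execution trace: 'B' (try body) → 'N' (except StopIteration) → 'C' (after the try/except). Output: BNC

Answer: BNC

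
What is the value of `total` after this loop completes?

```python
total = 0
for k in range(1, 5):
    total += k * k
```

Sum of squares 1² to 4² = 30
`total` takes the values: 0 → 1 → 5 → 14 → 30

Answer: 30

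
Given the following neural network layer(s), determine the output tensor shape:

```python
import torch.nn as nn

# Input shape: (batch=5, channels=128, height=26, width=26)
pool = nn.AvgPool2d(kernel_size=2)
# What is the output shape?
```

Input: (5, 128, 26, 26) -> Output: (5, 128, 13, 13)

Answer: (5, 128, 13, 13)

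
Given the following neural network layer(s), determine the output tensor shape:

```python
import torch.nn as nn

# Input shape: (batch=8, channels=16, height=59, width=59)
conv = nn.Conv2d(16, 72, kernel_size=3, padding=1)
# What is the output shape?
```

Input: (8, 16, 59, 59) -> Output: (8, 72, 59, 59)

Answer: (8, 72, 59, 59)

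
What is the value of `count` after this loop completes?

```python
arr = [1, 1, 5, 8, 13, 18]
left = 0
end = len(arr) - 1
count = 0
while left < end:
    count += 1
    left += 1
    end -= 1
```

Iterations until pointers meet (list length 6)
`count` takes the values: 0 → 1 → 2 → 3

Answer: 3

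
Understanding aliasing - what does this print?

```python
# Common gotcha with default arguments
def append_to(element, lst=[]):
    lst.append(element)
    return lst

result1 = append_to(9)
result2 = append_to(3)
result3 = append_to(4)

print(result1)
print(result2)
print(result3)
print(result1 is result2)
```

Key concept: mutable default argument gotcha.
Step by step:
`result1 = append_to(9)` → result1 = [9]
`result2 = append_to(3)` → result1 = [9, 3] (same object as result2); result2 = [9, 3] (same object as result1)
`result3 = append_to(4)` → result1 = [9, 3, 4] (same object as result2, result3); result2 = [9, 3, 4] (same object as result1, result3); result3 = [9, 3, 4] (same object as result1, result2)
`print(result1)` → prints [9, 3, 4]
`print(result2)` → prints [9, 3, 4]
`print(result3)` → prints [9, 3, 4]
`print(result1 is result2)` → prints True

Answer:
[9, 3, 4]
[9, 3, 4]
[9, 3, 4]
True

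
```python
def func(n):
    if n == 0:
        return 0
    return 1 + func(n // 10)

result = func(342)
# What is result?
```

Count of digits of 342: 3

Answer: 3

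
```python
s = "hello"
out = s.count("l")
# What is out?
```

Trace:
`s = "hello"` → s = 'hello'
`out = s.count("l")` → out = 2
So out = 2

Answer: 2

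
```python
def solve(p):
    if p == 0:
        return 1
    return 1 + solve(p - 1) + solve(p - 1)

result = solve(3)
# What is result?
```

solve(p) = 1 + 2·solve(p-1), solve(0)=1. Closed form: (1+1)·2^3 - 1 = 15.

Answer: 15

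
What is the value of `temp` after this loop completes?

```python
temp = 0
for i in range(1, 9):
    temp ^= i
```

XOR of 1 to 8
`temp` takes the values: 0 → 1 → 3 → 0 → 4 → 1 → 7 → 0 → 8

Answer: 8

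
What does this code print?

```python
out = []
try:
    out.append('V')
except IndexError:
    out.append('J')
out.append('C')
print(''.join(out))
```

Execution trace: 'V' (try body, no exception) → 'C' (after the try/except). Output: VC

Answer: VC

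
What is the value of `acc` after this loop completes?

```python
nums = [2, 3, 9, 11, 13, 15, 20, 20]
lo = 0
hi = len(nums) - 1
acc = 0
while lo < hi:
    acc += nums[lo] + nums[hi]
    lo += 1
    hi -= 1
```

Sum of pairs from ends
`acc` takes the values: 0 → 22 → 45 → 69 → 93

Answer: 93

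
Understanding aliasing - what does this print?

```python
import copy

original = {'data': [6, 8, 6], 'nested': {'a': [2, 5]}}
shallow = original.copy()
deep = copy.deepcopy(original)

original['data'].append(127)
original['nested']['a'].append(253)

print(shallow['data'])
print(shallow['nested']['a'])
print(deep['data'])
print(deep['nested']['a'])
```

Key concept: comparing shallow vs deep copy.
Step by step:
`original = {'data': [6, 8, 6], 'nested': {'a': [2, 5]}}` → original = {'data': [6, 8, 6], 'nested': {'a': [2, 5]}}
`shallow = original.copy()` → shallow = {'data': [6, 8, 6], 'nested': {'a': [2, 5]}}
`deep = copy.deepcopy(original)` → deep = {'data': [6, 8, 6], 'nested': {'a': [2, 5]}}
`original['data'].append(127)` → original = {'data': [6, 8, 6, 127], 'nested': {'a': [2, 5]}}; shallow = {'data': [6, 8, 6, 127], 'nested': {'a': [2, 5]}}
`original['nested']['a'].append(253)` → original = {'data': [6, 8, 6, 127], 'nested': {'a': [2, 5, 253]}}; shallow = {'data': [6, 8, 6, 127], 'nested': {'a': [2, 5, 253]}}
`print(shallow['data'])` → prints [6, 8, 6, 127]
`print(shallow['nested']['a'])` → prints [2, 5, 253]
`print(deep['data'])` → prints [6, 8, 6]
`print(deep['nested']['a'])` → prints [2, 5]

Answer:
[6, 8, 6, 127]
[2, 5, 253]
[6, 8, 6]
[2, 5]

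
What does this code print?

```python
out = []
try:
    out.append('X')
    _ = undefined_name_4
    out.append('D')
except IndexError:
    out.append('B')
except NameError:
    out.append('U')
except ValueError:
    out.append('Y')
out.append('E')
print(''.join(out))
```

Execution trace: 'X' (try body) → 'U' (except NameError) → 'E' (after the try/except). Output: XUE

Answer: XUE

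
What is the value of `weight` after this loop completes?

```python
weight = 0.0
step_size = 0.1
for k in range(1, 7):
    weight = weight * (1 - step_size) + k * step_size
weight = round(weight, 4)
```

Moving average with lr=0.1
`weight` takes the values: 0.0 → 0.1 → 0.29 → 0.561 → 0.9049 → 1.31441 → 1.782969 → 1.783

Answer: 1.783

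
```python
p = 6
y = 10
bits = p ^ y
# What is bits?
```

Trace:
`p = 6` → p = 6
`y = 10` → y = 10
`bits = p ^ y` → bits = 12
So bits = 12

Answer: 12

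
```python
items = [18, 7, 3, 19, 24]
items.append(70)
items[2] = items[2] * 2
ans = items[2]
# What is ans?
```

Trace:
`items = [18, 7, 3, 19, 24]` → items = [18, 7, 3, 19, 24]
`items.append(70)` → items = [18, 7, 3, 19, 24, 70]
`items[2] = items[2] * 2` → items = [18, 7, 6, 19, 24, 70]
`ans = items[2]` → ans = 6
So ans = 6

Answer: 6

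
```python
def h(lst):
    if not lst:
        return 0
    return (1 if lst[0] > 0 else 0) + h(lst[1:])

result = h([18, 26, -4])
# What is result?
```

Count of positive elements in [18, 26, -4] = 2

Answer: 2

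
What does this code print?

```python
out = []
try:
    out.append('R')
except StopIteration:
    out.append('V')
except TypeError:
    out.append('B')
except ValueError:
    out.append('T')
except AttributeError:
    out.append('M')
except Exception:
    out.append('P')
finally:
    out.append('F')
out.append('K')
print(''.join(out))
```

Execution trace: 'R' (try body, no exception) → 'F' (finally) → 'K' (after the try/except). Output: RFK

Answer: RFK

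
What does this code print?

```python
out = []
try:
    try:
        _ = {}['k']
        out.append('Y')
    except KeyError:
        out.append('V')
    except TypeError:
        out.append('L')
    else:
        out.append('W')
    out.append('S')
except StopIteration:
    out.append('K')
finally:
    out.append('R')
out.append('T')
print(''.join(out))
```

Execution trace: 'V' (inner except KeyError) → 'S' (try body, no exception) → 'R' (finally) → 'T' (after the try/except). Output: VSRT

Answer: VSRT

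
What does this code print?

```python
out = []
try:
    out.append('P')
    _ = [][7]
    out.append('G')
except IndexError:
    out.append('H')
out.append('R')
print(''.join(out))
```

Execution trace: 'P' (try body) → 'H' (except IndexError) → 'R' (after the try/except). Output: PHR

Answer: PHR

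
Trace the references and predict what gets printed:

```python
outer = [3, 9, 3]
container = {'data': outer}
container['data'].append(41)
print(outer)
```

Key concept: dict holds reference to list.
Step by step:
`outer = [3, 9, 3]` → outer = [3, 9, 3]
`container = {'data': outer}` → container = {'data': [3, 9, 3]}
`container['data'].append(41)` → outer = [3, 9, 3, 41]; container = {'data': [3, 9, 3, 41]}
`print(outer)` → prints [3, 9, 3, 41]

Answer: [3, 9, 3, 41]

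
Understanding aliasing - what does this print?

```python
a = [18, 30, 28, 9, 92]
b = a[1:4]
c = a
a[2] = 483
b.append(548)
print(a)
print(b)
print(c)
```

Key concept: slice vs alias.
Step by step:
`a = [18, 30, 28, 9, 92]` → a = [18, 30, 28, 9, 92]
`b = a[1:4]` → b = [30, 28, 9]
`c = a` → c = [18, 30, 28, 9, 92] (same object as a)
`a[2] = 483` → a = [18, 30, 483, 9, 92] (same object as c); c = [18, 30, 483, 9, 92] (same object as a)
`b.append(548)` → b = [30, 28, 9, 548]
`print(a)` → prints [18, 30, 483, 9, 92]
`print(b)` → prints [30, 28, 9, 548]
`print(c)` → prints [18, 30, 483, 9, 92]

Answer:
[18, 30, 483, 9, 92]
[30, 28, 9, 548]
[18, 30, 483, 9, 92]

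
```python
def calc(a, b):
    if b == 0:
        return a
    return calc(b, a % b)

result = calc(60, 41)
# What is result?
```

calc(60, 41) -> calc(41, 19) -> calc(19, 3) -> calc(3, 1) -> calc(1, 0) -> 1

Answer: 1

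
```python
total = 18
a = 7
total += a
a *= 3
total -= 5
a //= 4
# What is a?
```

Trace:
`total = 18` → total = 18
`a = 7` → a = 7
`total += a` → total = 25
`a *= 3` → a = 21
`total -= 5` → total = 20
`a //= 4` → a = 5
So a = 5

Answer: 5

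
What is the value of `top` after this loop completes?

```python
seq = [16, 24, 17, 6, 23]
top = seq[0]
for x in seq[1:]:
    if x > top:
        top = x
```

Maximum of [16, 24, 17, 6, 23]
`top` takes the values: 16 → 24

Answer: 24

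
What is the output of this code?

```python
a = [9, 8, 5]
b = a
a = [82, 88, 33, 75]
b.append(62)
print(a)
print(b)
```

Key concept: rebinding vs mutation: a is rebound to a new list, b still points at the original.
Step by step:
`a = [9, 8, 5]` → a = [9, 8, 5]
`b = a` → b = [9, 8, 5] (same object as a)
`a = [82, 88, 33, 75]` → a = [82, 88, 33, 75]
`b.append(62)` → b = [9, 8, 5, 62]
`print(a)` → prints [82, 88, 33, 75]
`print(b)` → prints [9, 8, 5, 62]

Answer:
[82, 88, 33, 75]
[9, 8, 5, 62]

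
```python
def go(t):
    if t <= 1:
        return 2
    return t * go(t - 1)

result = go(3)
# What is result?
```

go(3) = 3 * 2 * 2 = 12

Answer: 12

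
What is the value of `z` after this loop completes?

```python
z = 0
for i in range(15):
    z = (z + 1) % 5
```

Increment mod 5, 15 times = 0
`z` takes the values: 0 → 1 → 2 → 3 → 4 → 0 → 1 → 2 → 3 → 4 → 0 → 1 → 2 → 3 → 4 → 0

Answer: 0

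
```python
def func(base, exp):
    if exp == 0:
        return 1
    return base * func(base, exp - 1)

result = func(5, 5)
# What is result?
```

func(5, 5) = 5 * 5 * 5 * 5 * 5 = 3125

Answer: 3125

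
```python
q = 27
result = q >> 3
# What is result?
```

Trace:
`q = 27` → q = 27
`result = q >> 3` → result = 3
So result = 3

Answer: 3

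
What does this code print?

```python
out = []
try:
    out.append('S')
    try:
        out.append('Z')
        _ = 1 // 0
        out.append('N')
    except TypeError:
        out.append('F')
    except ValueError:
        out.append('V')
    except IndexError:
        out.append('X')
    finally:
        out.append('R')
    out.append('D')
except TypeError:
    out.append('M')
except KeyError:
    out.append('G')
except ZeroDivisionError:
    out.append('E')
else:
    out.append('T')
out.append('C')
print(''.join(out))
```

Execution trace: 'S' (try body) → 'Z' (inner try body) → 'R' (inner finally) → 'E' (except ZeroDivisionError) → 'C' (after the try/except). Output: SZREC

Answer: SZREC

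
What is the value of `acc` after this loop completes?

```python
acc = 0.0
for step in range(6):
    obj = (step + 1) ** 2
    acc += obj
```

Sum of squared losses 1² + 2² + ... + 6²
`acc` takes the values: 0.0 → 1.0 → 5.0 → 14.0 → 30.0 → 55.0 → 91.0

Answer: 91.0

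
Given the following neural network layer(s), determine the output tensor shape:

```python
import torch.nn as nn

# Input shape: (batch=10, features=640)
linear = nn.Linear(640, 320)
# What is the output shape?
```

Input: (10, 640) -> Output: (10, 320)

Answer: (10, 320)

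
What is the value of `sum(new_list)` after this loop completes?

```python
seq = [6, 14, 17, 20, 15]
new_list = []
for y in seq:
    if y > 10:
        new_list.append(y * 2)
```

Sum of doubled values > 10
`new_list` takes the values: [] → [28] → [28, 34] → [28, 34, 40] → [28, 34, 40, 30]
So `sum(new_list)` = 132

Answer: 132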